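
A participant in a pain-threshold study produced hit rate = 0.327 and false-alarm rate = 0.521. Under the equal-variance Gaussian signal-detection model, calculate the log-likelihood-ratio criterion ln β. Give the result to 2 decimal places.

ln β = -0.10

Φ⁻¹(H) = -0.448
Φ⁻¹(FA) = 0.053
ln β = −½·[z(H)² − z(FA)²] = −0.5 × (0.201 − 0.003) = -0.099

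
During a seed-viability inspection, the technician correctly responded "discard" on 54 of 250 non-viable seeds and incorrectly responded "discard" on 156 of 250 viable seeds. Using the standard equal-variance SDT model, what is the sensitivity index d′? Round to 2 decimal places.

H = 54/250 = 0.2160
FA = 156/250 = 0.6240
Φ⁻¹(H) = Φ⁻¹(0.2160) = -0.786
Φ⁻¹(FA) = Φ⁻¹(0.6240) = 0.316
d' = z(H) − z(FA) = -0.786 − 0.316 = -1.102

d′ = -1.10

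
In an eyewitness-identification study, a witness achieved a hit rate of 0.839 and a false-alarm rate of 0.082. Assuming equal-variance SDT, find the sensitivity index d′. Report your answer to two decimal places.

d′ = 2.38

z(H) = z(0.839) = 0.9904
z(FA) = z(0.082) = -1.3917
d' = z(H) − z(FA) = 0.9904 − (-1.3917) = 2.3821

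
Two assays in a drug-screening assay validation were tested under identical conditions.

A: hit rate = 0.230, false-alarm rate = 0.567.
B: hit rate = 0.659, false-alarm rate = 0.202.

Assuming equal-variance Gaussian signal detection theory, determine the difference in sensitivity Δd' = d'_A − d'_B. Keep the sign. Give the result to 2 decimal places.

Δd' = -2.15

A: z(0.230) = -0.739, z(0.567) = 0.169, d' = -0.908
B: z(0.659) = 0.410, z(0.202) = -0.834, d' = 1.244
Δd' = d'_A − d'_B = -0.908 − 1.244 = -2.152
B has the higher sensitivity.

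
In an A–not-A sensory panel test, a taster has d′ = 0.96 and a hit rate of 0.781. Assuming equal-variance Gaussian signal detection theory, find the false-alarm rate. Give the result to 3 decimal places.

false-alarm rate = 0.427

z(hit rate) = z(0.781) = 0.7756
z(FA) = z(H) − d' = 0.7756 − 0.96 = -0.1844
false-alarm rate = Φ(-0.1844) = 0.4268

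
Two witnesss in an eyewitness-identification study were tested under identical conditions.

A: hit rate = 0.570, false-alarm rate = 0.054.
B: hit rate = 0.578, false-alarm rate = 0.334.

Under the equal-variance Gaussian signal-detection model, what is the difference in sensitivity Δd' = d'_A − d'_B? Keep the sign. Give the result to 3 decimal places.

A: z(0.570) = 0.1764, z(0.054) = -1.6072, d' = 1.7836
B: z(0.578) = 0.1968, z(0.334) = -0.4289, d' = 0.6257
Δd' = d'_A − d'_B = 1.7836 − 0.6257 = 1.1579
A has the higher sensitivity.

Δd' = 1.158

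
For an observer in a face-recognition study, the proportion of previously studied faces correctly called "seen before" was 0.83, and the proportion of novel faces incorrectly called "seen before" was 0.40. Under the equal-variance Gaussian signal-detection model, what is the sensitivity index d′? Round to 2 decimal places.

Φ⁻¹(0.83) = 0.954, Φ⁻¹(0.40) = -0.253
d' = z(H) − z(FA) = 0.954 − (-0.253) = 1.207

d′ = 1.21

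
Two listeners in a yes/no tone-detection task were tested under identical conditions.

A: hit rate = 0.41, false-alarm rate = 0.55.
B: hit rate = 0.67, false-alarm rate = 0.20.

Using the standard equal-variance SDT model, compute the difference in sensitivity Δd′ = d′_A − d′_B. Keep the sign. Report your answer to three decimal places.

Δd′ = -1.635

A: z(0.41) = -0.2275, z(0.55) = 0.1257, d' = -0.3532
B: z(0.67) = 0.4399, z(0.20) = -0.8416, d' = 1.2815
Δd' = d'_A − d'_B = -0.3532 − 1.2815 = -1.6347
B has the higher sensitivity.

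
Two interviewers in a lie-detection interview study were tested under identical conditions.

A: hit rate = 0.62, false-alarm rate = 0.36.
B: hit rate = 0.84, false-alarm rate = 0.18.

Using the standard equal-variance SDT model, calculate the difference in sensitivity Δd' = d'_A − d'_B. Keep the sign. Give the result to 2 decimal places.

Δd' = -1.25

A: z(0.62) = 0.305, z(0.36) = -0.358, d' = 0.663
B: z(0.84) = 0.994, z(0.18) = -0.915, d' = 1.909
Δd' = d'_A − d'_B = 0.663 − 1.909 = -1.246
B has the higher sensitivity.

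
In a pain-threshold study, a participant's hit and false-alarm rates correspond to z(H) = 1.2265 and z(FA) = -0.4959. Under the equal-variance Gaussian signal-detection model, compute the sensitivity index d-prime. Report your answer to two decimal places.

d' = z(H) − z(FA) = 1.2265 − (-0.4959) = 1.7224

d-prime = 1.72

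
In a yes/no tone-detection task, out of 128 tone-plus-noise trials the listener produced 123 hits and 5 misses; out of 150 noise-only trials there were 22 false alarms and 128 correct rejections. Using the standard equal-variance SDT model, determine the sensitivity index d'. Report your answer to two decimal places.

H = 123/128 = 0.9609
FA = 22/150 = 0.1467
z(H) = z(0.9609) = 1.7612
z(FA) = z(0.1467) = -1.0507
d' = z(H) − z(FA) = 1.7612 − (-1.0507) = 2.8119

d' = 2.81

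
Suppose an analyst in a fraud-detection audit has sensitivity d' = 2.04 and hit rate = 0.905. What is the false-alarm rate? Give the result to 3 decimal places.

z(hit rate) = z(0.905) = 1.3106
z(FA) = z(H) − d' = 1.3106 − 2.04 = -0.7294
false-alarm rate = Φ(-0.7294) = 0.2329

false-alarm rate = 0.233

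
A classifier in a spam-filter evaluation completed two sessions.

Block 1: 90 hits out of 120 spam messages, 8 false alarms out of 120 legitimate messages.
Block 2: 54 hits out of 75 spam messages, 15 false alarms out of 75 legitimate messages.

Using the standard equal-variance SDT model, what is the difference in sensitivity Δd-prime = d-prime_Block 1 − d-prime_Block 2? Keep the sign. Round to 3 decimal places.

Block 1: z(0.7500) = 0.6745, z(0.0667) = -1.5008, d' = 2.1753
Block 2: z(0.7200) = 0.5828, z(0.2000) = -0.8416, d' = 1.4244
Δd' = d'_Block 1 − d'_Block 2 = 2.1753 − 1.4244 = 0.7509
Block 1 has the higher sensitivity.

Δd-prime = 0.751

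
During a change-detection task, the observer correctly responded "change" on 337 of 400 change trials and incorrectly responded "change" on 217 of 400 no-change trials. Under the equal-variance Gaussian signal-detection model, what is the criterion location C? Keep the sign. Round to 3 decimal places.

C = -0.556

H = 337/400 = 0.8425
FA = 217/400 = 0.5425
Φ⁻¹(H) = Φ⁻¹(0.8425) = 1.0048
Φ⁻¹(FA) = Φ⁻¹(0.5425) = 0.1067
c = −½·[z(H) + z(FA)] = −0.5 × (1.0048 + 0.1067) = -0.55575
c < 0: the observer has a liberal response bias.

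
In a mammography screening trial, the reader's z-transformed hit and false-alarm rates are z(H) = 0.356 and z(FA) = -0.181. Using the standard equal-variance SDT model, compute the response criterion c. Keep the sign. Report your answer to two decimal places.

c = −½·[z(H) + z(FA)] = −½·(0.356 + (-0.181)) = -0.0875
c < 0: the reader has a liberal response bias.

c = -0.09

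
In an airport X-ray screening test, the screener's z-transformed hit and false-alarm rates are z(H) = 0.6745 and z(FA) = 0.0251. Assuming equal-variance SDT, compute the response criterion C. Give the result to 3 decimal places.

C = -0.350

c = −½·[z(H) + z(FA)] = −½·(0.6745 + 0.0251) = -0.3498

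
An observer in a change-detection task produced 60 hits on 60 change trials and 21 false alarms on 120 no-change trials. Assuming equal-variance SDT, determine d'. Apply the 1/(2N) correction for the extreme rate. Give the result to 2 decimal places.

The hit rate is 60/60 = 1, so apply the 1/(2N) correction: H → 1 − 1/(2·60) = 0.99167.
z(H) = z(0.99167) = 2.394
z(FA) = z(0.17500) = -0.935
d' = 2.394 − (-0.935) = 3.329

d' = 3.33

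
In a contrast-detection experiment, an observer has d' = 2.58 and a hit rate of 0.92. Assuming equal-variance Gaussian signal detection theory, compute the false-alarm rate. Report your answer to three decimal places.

false-alarm rate = 0.120

z(hit rate) = z(0.92) = 1.4051
z(FA) = z(H) − d' = 1.4051 − 2.58 = -1.1749
false-alarm rate = Φ(-1.1749) = 0.1200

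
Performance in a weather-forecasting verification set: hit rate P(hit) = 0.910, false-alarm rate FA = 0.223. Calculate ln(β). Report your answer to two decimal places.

ln β = -0.61

Φ⁻¹(H) = Φ⁻¹(0.910) = 1.341
Φ⁻¹(FA) = Φ⁻¹(0.223) = -0.762
ln β = −½·[z(H)² − z(FA)²] = −0.5 × (1.798 − 0.581) = -0.6085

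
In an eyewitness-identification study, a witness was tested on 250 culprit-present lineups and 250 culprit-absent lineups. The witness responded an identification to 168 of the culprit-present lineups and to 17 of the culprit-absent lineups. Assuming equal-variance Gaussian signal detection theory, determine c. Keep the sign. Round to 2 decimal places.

c = 0.52

H = 168/250 = 0.6720
FA = 17/250 = 0.0680
Φ⁻¹(0.6720) = 0.445, Φ⁻¹(0.0680) = -1.491
c = −½·[z(H) + z(FA)] = −0.5 × (0.445 + (-1.491)) = 0.523
c > 0: the witness has a conservative response bias.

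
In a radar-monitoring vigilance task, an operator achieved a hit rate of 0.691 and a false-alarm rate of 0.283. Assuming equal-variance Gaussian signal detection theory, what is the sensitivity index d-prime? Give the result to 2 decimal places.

z(H) = z(0.691) = 0.4987
z(FA) = z(0.283) = -0.5740
d' = z(H) − z(FA) = 0.4987 − (-0.5740) = 1.0727

d-prime = 1.07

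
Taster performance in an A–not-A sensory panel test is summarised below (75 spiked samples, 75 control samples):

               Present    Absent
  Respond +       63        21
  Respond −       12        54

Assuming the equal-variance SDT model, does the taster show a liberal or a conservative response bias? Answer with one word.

liberal

z(H) = 0.994, z(FA) = -0.583
c = −½·(z(H) + z(FA)) = -0.2055
c < 0 → liberal criterion (biased toward responding “yes”).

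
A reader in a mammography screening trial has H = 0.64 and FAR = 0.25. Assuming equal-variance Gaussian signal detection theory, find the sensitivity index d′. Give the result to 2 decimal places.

d′ = 1.03

z(H) = 0.3585
z(FA) = -0.6745
d' = z(H) − z(FA) = 0.3585 − (-0.6745) = 1.0330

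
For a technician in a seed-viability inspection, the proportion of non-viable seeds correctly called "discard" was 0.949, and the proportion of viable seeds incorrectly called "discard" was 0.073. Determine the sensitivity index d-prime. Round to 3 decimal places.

z(H) = z(0.949) = 1.6352
z(FA) = z(0.073) = -1.4538
d' = z(H) − z(FA) = 1.6352 − (-1.4538) = 3.0890

d-prime = 3.089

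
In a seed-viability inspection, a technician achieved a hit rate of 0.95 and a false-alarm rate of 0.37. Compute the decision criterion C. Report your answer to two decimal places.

z(H) = z(0.95) = 1.6449
z(FA) = z(0.37) = -0.3319
c = −½·[z(H) + z(FA)] = −0.5 × (1.6449 + (-0.3319)) = -0.6565
c < 0: the technician has a liberal response bias.

C = -0.66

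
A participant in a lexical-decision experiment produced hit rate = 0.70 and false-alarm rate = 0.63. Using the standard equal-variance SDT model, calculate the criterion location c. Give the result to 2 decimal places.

c = -0.43

z(H) = z(0.70) = 0.5244
z(FA) = z(0.63) = 0.3319
c = −½·[z(H) + z(FA)] = −0.5 × (0.5244 + 0.3319) = -0.42815
c < 0: the participant has a liberal response bias.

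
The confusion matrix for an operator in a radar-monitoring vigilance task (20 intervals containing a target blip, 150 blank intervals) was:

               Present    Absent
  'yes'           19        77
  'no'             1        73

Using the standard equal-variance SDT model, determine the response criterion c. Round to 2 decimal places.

c = -0.84

H = 19/20 = 0.9500
FA = 77/150 = 0.5133
z(0.9500) = 1.6449, z(0.5133) = 0.0333
c = −½·[z(H) + z(FA)] = −0.5 × (1.6449 + 0.0333) = -0.8391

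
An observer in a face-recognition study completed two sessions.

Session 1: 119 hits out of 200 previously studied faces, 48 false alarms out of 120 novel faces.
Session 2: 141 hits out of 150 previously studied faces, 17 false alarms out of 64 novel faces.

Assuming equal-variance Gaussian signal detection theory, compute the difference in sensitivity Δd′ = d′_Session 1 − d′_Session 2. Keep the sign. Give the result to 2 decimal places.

Session 1: z(0.5950) = 0.240, z(0.4000) = -0.253, d' = 0.493
Session 2: z(0.9400) = 1.555, z(0.2656) = -0.626, d' = 2.181
Δd' = d'_Session 1 − d'_Session 2 = 0.493 − 2.181 = -1.688
Session 2 has the higher sensitivity.

Δd′ = -1.69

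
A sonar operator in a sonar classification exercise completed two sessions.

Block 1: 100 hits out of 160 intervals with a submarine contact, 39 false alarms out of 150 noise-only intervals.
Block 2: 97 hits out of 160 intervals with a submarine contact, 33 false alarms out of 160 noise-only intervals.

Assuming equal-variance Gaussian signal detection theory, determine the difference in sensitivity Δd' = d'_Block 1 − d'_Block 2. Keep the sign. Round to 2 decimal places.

Block 1: z(0.6250) = 0.319, z(0.2600) = -0.643, d' = 0.962
Block 2: z(0.6062) = 0.269, z(0.2062) = -0.820, d' = 1.089
Δd' = d'_Block 1 − d'_Block 2 = 0.962 − 1.089 = -0.127
Block 2 has the higher sensitivity.

Δd' = -0.13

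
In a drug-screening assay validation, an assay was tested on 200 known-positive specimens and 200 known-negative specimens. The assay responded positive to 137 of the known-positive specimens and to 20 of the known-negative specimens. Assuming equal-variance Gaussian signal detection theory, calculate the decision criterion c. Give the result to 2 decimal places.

c = 0.40

H = 137/200 = 0.6850
FA = 20/200 = 0.1000
Φ⁻¹(H) = Φ⁻¹(0.6850) = 0.4817
Φ⁻¹(FA) = Φ⁻¹(0.1000) = -1.2816
c = −½·[z(H) + z(FA)] = −0.5 × (0.4817 + (-1.2816)) = 0.39995
c > 0: the assay has a conservative response bias.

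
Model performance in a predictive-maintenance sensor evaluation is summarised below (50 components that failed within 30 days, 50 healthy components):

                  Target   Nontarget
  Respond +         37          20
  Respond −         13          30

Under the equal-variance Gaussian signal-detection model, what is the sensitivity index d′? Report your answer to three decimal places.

H = 37/50 = 0.7400
FA = 20/50 = 0.4000
Φ⁻¹(H) = Φ⁻¹(0.7400) = 0.6433
Φ⁻¹(FA) = Φ⁻¹(0.4000) = -0.2533
d' = z(H) − z(FA) = 0.6433 − (-0.2533) = 0.8966

d′ = 0.897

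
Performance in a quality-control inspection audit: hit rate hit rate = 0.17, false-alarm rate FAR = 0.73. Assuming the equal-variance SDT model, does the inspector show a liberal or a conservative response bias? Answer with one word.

conservative

z(H) = -0.954, z(FA) = 0.613
c = −½·(z(H) + z(FA)) = 0.1705
c > 0 → conservative criterion (biased toward responding “no”).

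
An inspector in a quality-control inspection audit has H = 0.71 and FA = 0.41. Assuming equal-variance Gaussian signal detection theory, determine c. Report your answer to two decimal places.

c = -0.16

z(H) = z(0.71) = 0.5534
z(FA) = z(0.41) = -0.2275
c = −½·[z(H) + z(FA)] = −0.5 × (0.5534 + (-0.2275)) = -0.16295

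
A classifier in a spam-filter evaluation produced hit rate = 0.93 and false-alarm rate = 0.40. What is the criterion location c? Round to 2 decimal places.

z(H) = z(0.93) = 1.4758
z(FA) = z(0.40) = -0.2533
c = −½·[z(H) + z(FA)] = −0.5 × (1.4758 + (-0.2533)) = -0.61125
c < 0: the classifier has a liberal response bias.

c = -0.61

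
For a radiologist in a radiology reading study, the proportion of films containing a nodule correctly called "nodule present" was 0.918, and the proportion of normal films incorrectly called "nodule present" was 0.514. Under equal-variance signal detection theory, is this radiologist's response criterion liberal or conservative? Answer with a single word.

liberal

z(H) = 1.392, z(FA) = 0.035
c = −½·(z(H) + z(FA)) = -0.7135
c < 0 → liberal criterion (biased toward responding “yes”).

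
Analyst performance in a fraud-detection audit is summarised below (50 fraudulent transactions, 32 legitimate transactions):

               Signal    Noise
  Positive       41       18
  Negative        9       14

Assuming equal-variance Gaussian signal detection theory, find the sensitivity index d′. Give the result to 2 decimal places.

H = 41/50 = 0.8200
FA = 18/32 = 0.5625
z(H) = z(0.8200) = 0.915
z(FA) = z(0.5625) = 0.157
d' = z(H) − z(FA) = 0.915 − 0.157 = 0.758

d′ = 0.76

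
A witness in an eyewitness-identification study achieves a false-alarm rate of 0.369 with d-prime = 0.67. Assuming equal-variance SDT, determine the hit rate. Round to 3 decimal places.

z(false-alarm rate) = z(0.369) = -0.3345
z(H) = z(FA) + d' = -0.3345 + 0.67 = 0.3355
hit rate = Φ(0.3355) = 0.6314

hit rate = 0.631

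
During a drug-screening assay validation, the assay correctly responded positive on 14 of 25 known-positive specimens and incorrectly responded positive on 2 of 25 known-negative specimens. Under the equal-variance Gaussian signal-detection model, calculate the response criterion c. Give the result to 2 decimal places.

H = 14/25 = 0.5600
FA = 2/25 = 0.0800
Φ⁻¹(0.5600) = 0.1510, Φ⁻¹(0.0800) = -1.4051
c = −½·[z(H) + z(FA)] = −0.5 × (0.1510 + (-1.4051)) = 0.62705

c = 0.63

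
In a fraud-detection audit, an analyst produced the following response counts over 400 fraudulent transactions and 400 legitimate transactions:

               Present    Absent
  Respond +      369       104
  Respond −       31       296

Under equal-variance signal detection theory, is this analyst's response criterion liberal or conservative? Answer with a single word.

liberal

z(H) = 1.422, z(FA) = -0.643
c = −½·(z(H) + z(FA)) = -0.3895
c < 0 → liberal criterion (biased toward responding “yes”).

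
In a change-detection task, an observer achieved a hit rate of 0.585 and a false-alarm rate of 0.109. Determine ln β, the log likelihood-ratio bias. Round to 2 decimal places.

z(H) = 0.215
z(FA) = -1.232
ln β = −½·[z(H)² − z(FA)²] = −0.5 × (0.046 − 1.518) = 0.736

ln β = 0.74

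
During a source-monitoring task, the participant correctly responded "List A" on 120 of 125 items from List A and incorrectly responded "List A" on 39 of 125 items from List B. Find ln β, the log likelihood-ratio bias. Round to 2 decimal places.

H = 120/125 = 0.9600
FA = 39/125 = 0.3120
Φ⁻¹(H) = Φ⁻¹(0.9600) = 1.751
Φ⁻¹(FA) = Φ⁻¹(0.3120) = -0.490
ln β = −½·[z(H)² − z(FA)²] = −0.5 × (3.066 − 0.240) = -1.413

ln β = -1.41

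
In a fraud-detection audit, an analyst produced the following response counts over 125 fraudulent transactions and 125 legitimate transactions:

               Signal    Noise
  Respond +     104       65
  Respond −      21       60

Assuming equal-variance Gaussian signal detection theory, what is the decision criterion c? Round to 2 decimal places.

H = 104/125 = 0.8320
FA = 65/125 = 0.5200
z(0.8320) = 0.962, z(0.5200) = 0.050
c = −½·[z(H) + z(FA)] = −0.5 × (0.962 + 0.050) = -0.506
c < 0: the analyst has a liberal response bias.

c = -0.51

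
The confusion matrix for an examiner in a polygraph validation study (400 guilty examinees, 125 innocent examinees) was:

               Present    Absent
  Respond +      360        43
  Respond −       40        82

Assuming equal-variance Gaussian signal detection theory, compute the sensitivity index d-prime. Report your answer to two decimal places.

d-prime = 1.68

H = 360/400 = 0.9000
FA = 43/125 = 0.3440
z(0.9000) = 1.282, z(0.3440) = -0.402
d' = z(H) − z(FA) = 1.282 − (-0.402) = 1.684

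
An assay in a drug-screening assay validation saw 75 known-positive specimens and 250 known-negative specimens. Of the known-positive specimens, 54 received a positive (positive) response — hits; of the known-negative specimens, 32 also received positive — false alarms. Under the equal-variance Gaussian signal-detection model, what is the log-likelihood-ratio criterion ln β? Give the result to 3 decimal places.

ln β = 0.475

H = 54/75 = 0.7200
FA = 32/250 = 0.1280
z(H) = 0.5828
z(FA) = -1.1359
ln β = −½·[z(H)² − z(FA)²] = −0.5 × (0.3397 − 1.2903) = 0.4753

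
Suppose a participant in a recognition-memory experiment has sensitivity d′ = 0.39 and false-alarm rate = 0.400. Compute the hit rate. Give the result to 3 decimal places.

z(false-alarm rate) = z(0.400) = -0.2533
z(H) = z(FA) + d' = -0.2533 + 0.39 = 0.1367
hit rate = Φ(0.1367) = 0.5544

hit rate = 0.554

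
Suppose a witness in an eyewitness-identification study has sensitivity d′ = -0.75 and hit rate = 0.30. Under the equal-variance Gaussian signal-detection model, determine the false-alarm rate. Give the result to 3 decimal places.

false-alarm rate = 0.589

z(hit rate) = z(0.30) = -0.5244
z(FA) = z(H) − d' = -0.5244 − (-0.75) = 0.2256
false-alarm rate = Φ(0.2256) = 0.5892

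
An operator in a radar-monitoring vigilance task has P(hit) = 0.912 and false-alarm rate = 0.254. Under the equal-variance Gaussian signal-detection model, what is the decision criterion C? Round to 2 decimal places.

Φ⁻¹(0.912) = 1.3532, Φ⁻¹(0.254) = -0.6620
c = −½·[z(H) + z(FA)] = −0.5 × (1.3532 + (-0.6620)) = -0.3456

C = -0.35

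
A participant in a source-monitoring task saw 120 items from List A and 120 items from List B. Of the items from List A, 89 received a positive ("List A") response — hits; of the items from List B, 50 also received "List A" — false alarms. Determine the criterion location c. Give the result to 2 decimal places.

H = 89/120 = 0.7417
FA = 50/120 = 0.4167
z(H) = 0.6486
z(FA) = -0.2103
c = −½·[z(H) + z(FA)] = −0.5 × (0.6486 + (-0.2103)) = -0.21915

c = -0.22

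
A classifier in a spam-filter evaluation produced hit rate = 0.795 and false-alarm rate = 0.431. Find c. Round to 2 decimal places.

Φ⁻¹(0.795) = 0.824, Φ⁻¹(0.431) = -0.174
c = −½·[z(H) + z(FA)] = −0.5 × (0.824 + (-0.174)) = -0.325

c = -0.33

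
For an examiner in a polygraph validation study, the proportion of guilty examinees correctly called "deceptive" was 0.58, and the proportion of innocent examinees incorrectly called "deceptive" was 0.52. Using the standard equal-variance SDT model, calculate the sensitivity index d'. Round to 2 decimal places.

d' = 0.15

Φ⁻¹(H) = 0.202
Φ⁻¹(FA) = 0.050
d' = z(H) − z(FA) = 0.202 − 0.050 = 0.152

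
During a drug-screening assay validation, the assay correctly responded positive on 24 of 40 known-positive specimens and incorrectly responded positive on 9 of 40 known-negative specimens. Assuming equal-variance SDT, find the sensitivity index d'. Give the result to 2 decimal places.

H = 24/40 = 0.6000
FA = 9/40 = 0.2250
z(H) = z(0.6000) = 0.253
z(FA) = z(0.2250) = -0.755
d' = z(H) − z(FA) = 0.253 − (-0.755) = 1.008

d' = 1.01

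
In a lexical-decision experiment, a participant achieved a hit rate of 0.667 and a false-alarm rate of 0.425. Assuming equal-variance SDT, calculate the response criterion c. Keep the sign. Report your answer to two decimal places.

c = -0.12

z(H) = z(0.667) = 0.4316
z(FA) = z(0.425) = -0.1891
c = −½·[z(H) + z(FA)] = −0.5 × (0.4316 + (-0.1891)) = -0.12125
c < 0: the participant has a liberal response bias.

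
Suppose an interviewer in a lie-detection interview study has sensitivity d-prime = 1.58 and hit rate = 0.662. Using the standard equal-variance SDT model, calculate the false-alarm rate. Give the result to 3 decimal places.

false-alarm rate = 0.123

z(hit rate) = z(0.662) = 0.4179
z(FA) = z(H) − d' = 0.4179 − 1.58 = -1.1621
false-alarm rate = Φ(-1.1621) = 0.1226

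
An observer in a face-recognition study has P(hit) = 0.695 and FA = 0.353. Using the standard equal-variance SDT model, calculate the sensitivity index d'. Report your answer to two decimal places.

d' = 0.89

z(H) = z(0.695) = 0.5101
z(FA) = z(0.353) = -0.3772
d' = z(H) − z(FA) = 0.5101 − (-0.3772) = 0.8873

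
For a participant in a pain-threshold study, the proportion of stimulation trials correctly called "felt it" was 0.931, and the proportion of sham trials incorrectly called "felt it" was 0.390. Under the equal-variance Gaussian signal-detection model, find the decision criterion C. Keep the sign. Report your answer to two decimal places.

z(H) = 1.4833
z(FA) = -0.2793
c = −½·[z(H) + z(FA)] = −0.5 × (1.4833 + (-0.2793)) = -0.6020

C = -0.60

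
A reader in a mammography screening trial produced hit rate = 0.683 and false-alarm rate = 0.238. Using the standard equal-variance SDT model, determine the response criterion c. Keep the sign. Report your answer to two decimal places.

Φ⁻¹(0.683) = 0.4761, Φ⁻¹(0.238) = -0.7128
c = −½·[z(H) + z(FA)] = −0.5 × (0.4761 + (-0.7128)) = 0.11835
c > 0: the reader has a conservative response bias.

c = 0.12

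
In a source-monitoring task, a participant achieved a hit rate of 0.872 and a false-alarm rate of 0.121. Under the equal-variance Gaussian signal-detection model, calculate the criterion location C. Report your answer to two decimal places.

C = 0.02

z(H) = 1.136
z(FA) = -1.170
c = −½·[z(H) + z(FA)] = −0.5 × (1.136 + (-1.170)) = 0.017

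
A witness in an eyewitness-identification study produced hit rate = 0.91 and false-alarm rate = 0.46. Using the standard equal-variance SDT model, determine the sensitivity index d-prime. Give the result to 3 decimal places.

z(0.91) = 1.3408, z(0.46) = -0.1004
d' = z(H) − z(FA) = 1.3408 − (-0.1004) = 1.4412

d-prime = 1.441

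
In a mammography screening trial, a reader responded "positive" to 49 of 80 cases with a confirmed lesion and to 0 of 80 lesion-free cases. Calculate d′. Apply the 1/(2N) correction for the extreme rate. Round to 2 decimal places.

The false-alarm rate is 0/80 = 0, so apply the 1/(2N) correction: FA → 1/(2·80) = 0.00625.
z(H) = z(0.61250) = 0.286
z(FA) = z(0.00625) = -2.498
d' = 0.286 − (-2.498) = 2.784

d′ = 2.78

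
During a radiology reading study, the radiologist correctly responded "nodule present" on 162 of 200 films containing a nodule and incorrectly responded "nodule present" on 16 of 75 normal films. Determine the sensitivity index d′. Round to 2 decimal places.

H = 162/200 = 0.8100
FA = 16/75 = 0.2133
Φ⁻¹(H) = Φ⁻¹(0.8100) = 0.8779
Φ⁻¹(FA) = Φ⁻¹(0.2133) = -0.7950
d' = z(H) − z(FA) = 0.8779 − (-0.7950) = 1.6729

d′ = 1.67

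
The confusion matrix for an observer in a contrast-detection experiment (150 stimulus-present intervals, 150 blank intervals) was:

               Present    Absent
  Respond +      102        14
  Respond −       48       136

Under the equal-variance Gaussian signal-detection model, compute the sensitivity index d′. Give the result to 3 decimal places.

H = 102/150 = 0.6800
FA = 14/150 = 0.0933
Φ⁻¹(H) = 0.4677
Φ⁻¹(FA) = -1.3207
d' = z(H) − z(FA) = 0.4677 − (-1.3207) = 1.7884

d′ = 1.788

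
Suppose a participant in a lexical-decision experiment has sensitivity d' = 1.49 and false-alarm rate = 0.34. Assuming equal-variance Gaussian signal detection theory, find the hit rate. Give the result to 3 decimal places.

z(false-alarm rate) = z(0.34) = -0.4125
z(H) = z(FA) + d' = -0.4125 + 1.49 = 1.0775
hit rate = Φ(1.0775) = 0.8594

hit rate = 0.859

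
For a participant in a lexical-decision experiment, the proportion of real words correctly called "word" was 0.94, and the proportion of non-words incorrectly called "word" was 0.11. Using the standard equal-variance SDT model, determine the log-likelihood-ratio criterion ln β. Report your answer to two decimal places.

z(H) = 1.555
z(FA) = -1.227
ln β = −½·[z(H)² − z(FA)²] = −0.5 × (2.418 − 1.506) = -0.456

ln β = -0.46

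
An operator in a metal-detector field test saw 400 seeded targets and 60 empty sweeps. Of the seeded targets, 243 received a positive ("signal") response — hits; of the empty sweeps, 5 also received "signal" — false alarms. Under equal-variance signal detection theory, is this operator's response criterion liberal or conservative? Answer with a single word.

z(H) = 0.273, z(FA) = -1.383
c = −½·(z(H) + z(FA)) = 0.555
c > 0 → conservative criterion (biased toward responding “no”).

conservative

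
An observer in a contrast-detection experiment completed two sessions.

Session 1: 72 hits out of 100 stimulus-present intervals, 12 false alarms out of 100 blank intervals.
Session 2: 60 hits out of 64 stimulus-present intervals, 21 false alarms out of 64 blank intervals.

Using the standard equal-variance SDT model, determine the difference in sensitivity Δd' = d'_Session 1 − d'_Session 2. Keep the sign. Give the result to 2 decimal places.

Session 1: z(0.7200) = 0.583, z(0.1200) = -1.175, d' = 1.758
Session 2: z(0.9375) = 1.534, z(0.3281) = -0.445, d' = 1.979
Δd' = d'_Session 1 − d'_Session 2 = 1.758 − 1.979 = -0.221
Session 2 has the higher sensitivity.

Δd' = -0.22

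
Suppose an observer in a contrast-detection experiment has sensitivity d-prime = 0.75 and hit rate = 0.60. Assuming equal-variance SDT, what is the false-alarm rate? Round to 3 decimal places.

z(hit rate) = z(0.60) = 0.2533
z(FA) = z(H) − d' = 0.2533 − 0.75 = -0.4967
false-alarm rate = Φ(-0.4967) = 0.3097

false-alarm rate = 0.310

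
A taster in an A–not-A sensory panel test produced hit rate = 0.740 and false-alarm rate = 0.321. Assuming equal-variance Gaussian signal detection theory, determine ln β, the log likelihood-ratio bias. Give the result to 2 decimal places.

ln β = -0.10

Φ⁻¹(H) = Φ⁻¹(0.740) = 0.643
Φ⁻¹(FA) = Φ⁻¹(0.321) = -0.465
ln β = −½·[z(H)² − z(FA)²] = −0.5 × (0.413 − 0.216) = -0.0985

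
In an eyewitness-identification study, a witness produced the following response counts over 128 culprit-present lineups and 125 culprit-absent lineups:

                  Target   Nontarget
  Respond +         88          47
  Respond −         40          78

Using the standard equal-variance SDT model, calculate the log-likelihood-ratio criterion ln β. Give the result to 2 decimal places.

H = 88/128 = 0.6875
FA = 47/125 = 0.3760
Φ⁻¹(H) = Φ⁻¹(0.6875) = 0.489
Φ⁻¹(FA) = Φ⁻¹(0.3760) = -0.316
ln β = −½·[z(H)² − z(FA)²] = −0.5 × (0.239 − 0.100) = -0.0695

ln β = -0.07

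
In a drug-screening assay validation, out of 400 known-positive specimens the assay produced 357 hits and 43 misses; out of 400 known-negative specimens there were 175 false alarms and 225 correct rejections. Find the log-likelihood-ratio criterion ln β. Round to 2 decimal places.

ln β = -0.76

H = 357/400 = 0.8925
FA = 175/400 = 0.4375
z(0.8925) = 1.240, z(0.4375) = -0.157
ln β = −½·[z(H)² − z(FA)²] = −0.5 × (1.538 − 0.025) = -0.7565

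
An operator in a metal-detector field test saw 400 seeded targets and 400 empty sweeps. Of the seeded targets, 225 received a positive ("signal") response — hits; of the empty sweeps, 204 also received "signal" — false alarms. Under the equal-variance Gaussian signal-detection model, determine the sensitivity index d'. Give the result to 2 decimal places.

H = 225/400 = 0.5625
FA = 204/400 = 0.5100
z(H) = z(0.5625) = 0.157
z(FA) = z(0.5100) = 0.025
d' = z(H) − z(FA) = 0.157 − 0.025 = 0.132

d' = 0.13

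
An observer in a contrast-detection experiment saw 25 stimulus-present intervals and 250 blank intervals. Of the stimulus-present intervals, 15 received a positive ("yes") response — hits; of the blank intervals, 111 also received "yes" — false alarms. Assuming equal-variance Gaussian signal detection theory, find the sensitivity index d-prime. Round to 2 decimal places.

d-prime = 0.39

H = 15/25 = 0.6000
FA = 111/250 = 0.4440
z(H) = 0.253
z(FA) = -0.141
d' = z(H) − z(FA) = 0.253 − (-0.141) = 0.394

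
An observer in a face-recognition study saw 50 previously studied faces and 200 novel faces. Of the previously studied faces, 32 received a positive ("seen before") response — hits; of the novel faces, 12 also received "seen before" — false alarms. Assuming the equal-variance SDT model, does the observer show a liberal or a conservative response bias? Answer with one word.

z(H) = 0.358, z(FA) = -1.555
c = −½·(z(H) + z(FA)) = 0.5985
c > 0 → conservative criterion (biased toward responding “no”).

conservative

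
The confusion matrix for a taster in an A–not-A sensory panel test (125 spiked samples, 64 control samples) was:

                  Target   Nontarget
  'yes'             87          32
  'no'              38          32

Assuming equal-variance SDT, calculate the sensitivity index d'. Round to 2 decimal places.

d' = 0.51

H = 87/125 = 0.6960
FA = 32/64 = 0.5000
Φ⁻¹(H) = Φ⁻¹(0.6960) = 0.513
Φ⁻¹(FA) = Φ⁻¹(0.5000) = 0.000
d' = z(H) − z(FA) = 0.513 − 0.000 = 0.513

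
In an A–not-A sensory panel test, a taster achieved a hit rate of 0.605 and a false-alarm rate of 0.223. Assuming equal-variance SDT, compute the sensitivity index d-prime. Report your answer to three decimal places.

z(H) = z(0.605) = 0.2663
z(FA) = z(0.223) = -0.7621
d' = z(H) − z(FA) = 0.2663 − (-0.7621) = 1.0284

d-prime = 1.028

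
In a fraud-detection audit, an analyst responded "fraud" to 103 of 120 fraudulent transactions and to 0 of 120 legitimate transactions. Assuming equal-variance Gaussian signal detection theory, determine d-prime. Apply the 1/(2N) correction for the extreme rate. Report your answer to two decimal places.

d-prime = 3.71

The false-alarm rate is 0/120 = 0, so apply the 1/(2N) correction: FA → 1/(2·120) = 0.00417.
z(H) = z(0.85833) = 1.073
z(FA) = z(0.00417) = -2.638
d' = 1.073 − (-2.638) = 3.711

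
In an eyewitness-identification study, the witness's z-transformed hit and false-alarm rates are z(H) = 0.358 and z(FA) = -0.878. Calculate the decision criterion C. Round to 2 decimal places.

c = −½·[z(H) + z(FA)] = −½·(0.358 + (-0.878)) = 0.260

C = 0.26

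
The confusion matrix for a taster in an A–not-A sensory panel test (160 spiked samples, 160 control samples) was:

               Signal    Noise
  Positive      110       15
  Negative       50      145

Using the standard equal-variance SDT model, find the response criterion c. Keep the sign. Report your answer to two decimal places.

H = 110/160 = 0.6875
FA = 15/160 = 0.0938
z(H) = z(0.6875) = 0.489
z(FA) = z(0.0938) = -1.318
c = −½·[z(H) + z(FA)] = −0.5 × (0.489 + (-1.318)) = 0.4145

c = 0.41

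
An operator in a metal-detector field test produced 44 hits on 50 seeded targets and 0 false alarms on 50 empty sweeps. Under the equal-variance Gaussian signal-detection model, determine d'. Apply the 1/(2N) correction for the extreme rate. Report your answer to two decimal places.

d' = 3.50

The false-alarm rate is 0/50 = 0, so apply the 1/(2N) correction: FA → 1/(2·50) = 0.01000.
z(H) = z(0.88000) = 1.175
z(FA) = z(0.01000) = -2.326
d' = 1.175 − (-2.326) = 3.501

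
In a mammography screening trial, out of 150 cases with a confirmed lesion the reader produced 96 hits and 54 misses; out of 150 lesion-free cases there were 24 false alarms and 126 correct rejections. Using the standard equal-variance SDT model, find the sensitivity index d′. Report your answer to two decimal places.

d′ = 1.35

H = 96/150 = 0.6400
FA = 24/150 = 0.1600
z(H) = 0.358
z(FA) = -0.994
d' = z(H) − z(FA) = 0.358 − (-0.994) = 1.352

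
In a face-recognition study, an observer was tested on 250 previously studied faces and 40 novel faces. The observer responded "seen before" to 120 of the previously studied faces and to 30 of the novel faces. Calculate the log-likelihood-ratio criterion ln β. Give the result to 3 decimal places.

H = 120/250 = 0.4800
FA = 30/40 = 0.7500
Φ⁻¹(H) = -0.0502
Φ⁻¹(FA) = 0.6745
ln β = −½·[z(H)² − z(FA)²] = −0.5 × (0.0025 − 0.4550) = 0.22625

ln β = 0.226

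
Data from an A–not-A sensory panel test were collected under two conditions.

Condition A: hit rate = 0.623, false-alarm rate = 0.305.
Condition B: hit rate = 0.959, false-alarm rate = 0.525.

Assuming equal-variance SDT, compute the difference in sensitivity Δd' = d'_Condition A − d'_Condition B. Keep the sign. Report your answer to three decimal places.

Δd' = -0.853

Condition A: z(0.623) = 0.3134, z(0.305) = -0.5101, d' = 0.8235
Condition B: z(0.959) = 1.7392, z(0.525) = 0.0627, d' = 1.6765
Δd' = d'_Condition A − d'_Condition B = 0.8235 − 1.6765 = -0.8530
Condition B has the higher sensitivity.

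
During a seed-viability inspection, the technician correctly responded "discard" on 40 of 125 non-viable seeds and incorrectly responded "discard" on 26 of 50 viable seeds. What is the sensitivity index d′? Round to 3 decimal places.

H = 40/125 = 0.3200
FA = 26/50 = 0.5200
Φ⁻¹(H) = Φ⁻¹(0.3200) = -0.4677
Φ⁻¹(FA) = Φ⁻¹(0.5200) = 0.0502
d' = z(H) − z(FA) = -0.4677 − 0.0502 = -0.5179

d′ = -0.518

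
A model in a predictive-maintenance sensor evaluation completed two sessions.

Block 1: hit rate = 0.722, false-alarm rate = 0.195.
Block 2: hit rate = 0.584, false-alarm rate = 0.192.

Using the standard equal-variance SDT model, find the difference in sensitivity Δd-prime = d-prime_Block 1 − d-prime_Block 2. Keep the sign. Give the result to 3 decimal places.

Δd-prime = 0.366

Block 1: z(0.722) = 0.5888, z(0.195) = -0.8596, d' = 1.4484
Block 2: z(0.584) = 0.2121, z(0.192) = -0.8705, d' = 1.0826
Δd' = d'_Block 1 − d'_Block 2 = 1.4484 − 1.0826 = 0.3658
Block 1 has the higher sensitivity.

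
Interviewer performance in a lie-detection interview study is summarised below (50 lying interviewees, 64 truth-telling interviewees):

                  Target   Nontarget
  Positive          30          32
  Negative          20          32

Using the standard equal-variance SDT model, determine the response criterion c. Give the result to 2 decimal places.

H = 30/50 = 0.6000
FA = 32/64 = 0.5000
Φ⁻¹(H) = 0.253
Φ⁻¹(FA) = 0.000
c = −½·[z(H) + z(FA)] = −0.5 × (0.253 + 0.000) = -0.1265
c < 0: the interviewer has a liberal response bias.

c = -0.13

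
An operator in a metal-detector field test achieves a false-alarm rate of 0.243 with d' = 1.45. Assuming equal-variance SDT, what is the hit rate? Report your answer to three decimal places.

z(false-alarm rate) = z(0.243) = -0.6967
z(H) = z(FA) + d' = -0.6967 + 1.45 = 0.7533
hit rate = Φ(0.7533) = 0.7744

hit rate = 0.774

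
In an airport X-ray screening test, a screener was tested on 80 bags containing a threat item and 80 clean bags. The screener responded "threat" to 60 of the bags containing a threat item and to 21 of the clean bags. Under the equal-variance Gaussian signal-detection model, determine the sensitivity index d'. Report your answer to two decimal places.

d' = 1.31

H = 60/80 = 0.7500
FA = 21/80 = 0.2625
z(H) = z(0.7500) = 0.674
z(FA) = z(0.2625) = -0.636
d' = z(H) − z(FA) = 0.674 − (-0.636) = 1.310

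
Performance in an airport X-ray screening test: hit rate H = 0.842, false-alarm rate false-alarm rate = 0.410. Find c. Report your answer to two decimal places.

c = -0.39

z(H) = z(0.842) = 1.003
z(FA) = z(0.410) = -0.228
c = −½·[z(H) + z(FA)] = −0.5 × (1.003 + (-0.228)) = -0.3875
c < 0: the screener has a liberal response bias.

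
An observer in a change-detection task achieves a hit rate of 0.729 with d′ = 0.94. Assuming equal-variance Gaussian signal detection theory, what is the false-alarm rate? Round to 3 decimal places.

false-alarm rate = 0.371

z(hit rate) = z(0.729) = 0.6098
z(FA) = z(H) − d' = 0.6098 − 0.94 = -0.3302
false-alarm rate = Φ(-0.3302) = 0.3706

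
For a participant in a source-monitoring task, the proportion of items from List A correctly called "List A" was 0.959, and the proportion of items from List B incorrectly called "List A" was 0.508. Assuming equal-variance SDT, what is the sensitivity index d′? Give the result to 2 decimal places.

d′ = 1.72

Φ⁻¹(H) = 1.7392
Φ⁻¹(FA) = 0.0201
d' = z(H) − z(FA) = 1.7392 − 0.0201 = 1.7191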